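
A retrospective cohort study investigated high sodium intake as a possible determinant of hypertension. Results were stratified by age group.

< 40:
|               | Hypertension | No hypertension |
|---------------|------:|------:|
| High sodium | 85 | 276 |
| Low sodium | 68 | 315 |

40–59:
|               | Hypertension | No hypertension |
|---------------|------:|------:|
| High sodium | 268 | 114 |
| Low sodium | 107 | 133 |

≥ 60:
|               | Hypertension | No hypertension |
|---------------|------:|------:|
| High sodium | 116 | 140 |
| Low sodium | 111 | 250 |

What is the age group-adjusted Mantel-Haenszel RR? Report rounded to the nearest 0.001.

RR_MH = Σ(aᵢ·n₀ᵢ/nᵢ) / Σ(cᵢ·n₁ᵢ/nᵢ), with n₁ᵢ = aᵢ+bᵢ (exposed), n₀ᵢ = cᵢ+dᵢ (unexposed), nᵢ = n₁ᵢ+n₀ᵢ.
Stratum 1 (< 40): n₁ = 361, n₀ = 383, n = 744; a·n₀/n = 85·383/744 = 43.7567; c·n₁/n = 68·361/744 = 32.9946
Stratum 2 (40–59): n₁ = 382, n₀ = 240, n = 622; a·n₀/n = 268·240/622 = 103.4084; c·n₁/n = 107·382/622 = 65.7138
Stratum 3 (≥ 60): n₁ = 256, n₀ = 361, n = 617; a·n₀/n = 116·361/617 = 67.8703; c·n₁/n = 111·256/617 = 46.0551
RR_MH = (43.7567 + 103.4084 + 67.8703) / (32.9946 + 65.7138 + 46.0551) = 215.0354 / 144.7636 = 1.48543

1.485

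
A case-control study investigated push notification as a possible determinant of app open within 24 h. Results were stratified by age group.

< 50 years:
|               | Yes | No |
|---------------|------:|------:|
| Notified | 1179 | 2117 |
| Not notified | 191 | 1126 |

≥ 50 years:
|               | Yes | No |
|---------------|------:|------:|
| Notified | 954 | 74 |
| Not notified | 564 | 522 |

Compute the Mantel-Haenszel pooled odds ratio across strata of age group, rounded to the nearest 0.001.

OR_MH = Σ(aᵢdᵢ/nᵢ) / Σ(bᵢcᵢ/nᵢ), where nᵢ is the stratum total.
Stratum 1 (< 50 years): n = 4613; a·d/n = 1179·1126/4613 = 287.7854; b·c/n = 2117·191/4613 = 87.6538
Stratum 2 (≥ 50 years): n = 2114; a·d/n = 954·522/2114 = 235.5667; b·c/n = 74·564/2114 = 19.7427
OR_MH = (287.7854 + 235.5667) / (87.6538 + 19.7427) = 523.3521 / 107.3965 = 4.87308

4.873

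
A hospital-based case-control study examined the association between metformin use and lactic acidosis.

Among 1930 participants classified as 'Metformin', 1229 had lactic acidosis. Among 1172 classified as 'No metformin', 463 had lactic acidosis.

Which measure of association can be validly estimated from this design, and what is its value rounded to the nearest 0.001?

2.685

From the description: a = 1229, b = 701, c = 463, d = 709.
This is a hospital-based case-control study: participants were sampled on outcome status, so risks in the source population cannot be estimated directly — relative risk is not valid here. The odds ratio is the appropriate measure.
OR = (a·d)/(b·c) = (1229 × 709) / (701 × 463) = 871361 / 324563 = 2.68472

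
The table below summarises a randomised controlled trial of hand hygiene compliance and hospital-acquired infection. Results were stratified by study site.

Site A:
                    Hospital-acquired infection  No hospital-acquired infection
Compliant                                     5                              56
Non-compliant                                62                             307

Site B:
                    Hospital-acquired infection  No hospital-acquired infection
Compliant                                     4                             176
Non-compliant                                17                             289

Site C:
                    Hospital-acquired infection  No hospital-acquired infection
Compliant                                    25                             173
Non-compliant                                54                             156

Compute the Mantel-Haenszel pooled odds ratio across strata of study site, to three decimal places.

0.418

OR_MH = Σ(aᵢdᵢ/nᵢ) / Σ(bᵢcᵢ/nᵢ), where nᵢ is the stratum total.
Stratum 1 (Site A): n = 430; a·d/n = 5·307/430 = 3.5698; b·c/n = 56·62/430 = 8.0744
Stratum 2 (Site B): n = 486; a·d/n = 4·289/486 = 2.3786; b·c/n = 176·17/486 = 6.1564
Stratum 3 (Site C): n = 408; a·d/n = 25·156/408 = 9.5588; b·c/n = 173·54/408 = 22.8971
OR_MH = (3.5698 + 2.3786 + 9.5588) / (8.0744 + 6.1564 + 22.8971) = 15.5072 / 37.1279 = 0.41767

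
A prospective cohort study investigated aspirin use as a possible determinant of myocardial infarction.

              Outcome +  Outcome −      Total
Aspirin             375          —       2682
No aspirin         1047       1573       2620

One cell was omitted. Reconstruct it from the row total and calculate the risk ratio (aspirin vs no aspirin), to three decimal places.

The missing cell is in the exposed row: 2682 − 375 = 2307.
So a = 375, b = 2307, c = 1047, d = 1573.
RR = [a/(a+b)] / [c/(c+d)] = (375/2682) / (1047/2620) = 0.13982/0.39962 = 0.34989

0.350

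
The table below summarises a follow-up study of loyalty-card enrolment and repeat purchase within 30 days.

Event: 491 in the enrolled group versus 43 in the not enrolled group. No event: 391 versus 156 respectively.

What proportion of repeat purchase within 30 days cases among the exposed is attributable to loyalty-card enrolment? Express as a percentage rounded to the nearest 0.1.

From the description: a = 491, b = 391, c = 43, d = 156.
Risk in exposed = 491/882 = 0.55669; risk in unexposed = 43/199 = 0.21608.
RR = 0.55669/0.21608 = 2.57631
AR% = (RR − 1)/RR × 100 = (2.57631 − 1)/2.57631 × 100 = 61.1847%

61.2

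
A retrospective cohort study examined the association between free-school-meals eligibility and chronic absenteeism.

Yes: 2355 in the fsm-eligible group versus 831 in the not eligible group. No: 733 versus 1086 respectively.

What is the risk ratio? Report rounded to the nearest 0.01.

From the description: a = 2355, b = 733, c = 831, d = 1086.
Risk in exposed = 2355/3088 = 0.76263; risk in unexposed = 831/1917 = 0.43349.
RR = 0.76263 / 0.43349 = 1.75928
The risk among the exposed is 1.76 times that among the unexposed.

1.76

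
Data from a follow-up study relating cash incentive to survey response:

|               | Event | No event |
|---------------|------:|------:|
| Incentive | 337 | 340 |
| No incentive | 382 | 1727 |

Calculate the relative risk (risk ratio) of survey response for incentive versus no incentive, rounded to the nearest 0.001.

2.748

Cells: a = 337, b = 340, c = 382, d = 1727.
Risk in exposed = 337/677 = 0.49778; risk in unexposed = 382/2109 = 0.18113.
RR = 0.49778 / 0.18113 = 2.74824
The risk among the exposed is 2.75 times that among the unexposed.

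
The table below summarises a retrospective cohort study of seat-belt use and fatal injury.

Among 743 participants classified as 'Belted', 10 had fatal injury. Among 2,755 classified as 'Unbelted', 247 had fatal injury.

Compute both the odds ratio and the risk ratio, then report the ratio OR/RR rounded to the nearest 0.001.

From the description: a = 10, b = 733, c = 247, d = 2508.
OR = (10·2508)/(733·247) = 25080/181051 = 0.13852
Risk in exposed = 10/743 = 0.01346; risk in unexposed = 247/2755 = 0.08966; RR = 0.15012
OR/RR = 0.13852 / 0.15012 = 0.92276
The outcome is rare in both groups, so OR ≈ RR (ratio near 1).

0.923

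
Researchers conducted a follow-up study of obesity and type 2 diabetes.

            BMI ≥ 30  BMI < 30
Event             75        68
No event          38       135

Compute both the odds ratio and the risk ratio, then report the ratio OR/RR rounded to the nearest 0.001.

Reading the table with exposure as columns: a = 75 (BMI ≥ 30, case), b = 38 (BMI ≥ 30, non-case), c = 68 (BMI < 30, case), d = 135.
OR = (75·135)/(38·68) = 10125/2584 = 3.91834
Risk in exposed = 75/113 = 0.66372; risk in unexposed = 68/203 = 0.33498; RR = 1.98139
OR/RR = 3.91834 / 1.98139 = 1.97757
The outcome is not rare, so the OR lies further from 1 than the RR.

1.978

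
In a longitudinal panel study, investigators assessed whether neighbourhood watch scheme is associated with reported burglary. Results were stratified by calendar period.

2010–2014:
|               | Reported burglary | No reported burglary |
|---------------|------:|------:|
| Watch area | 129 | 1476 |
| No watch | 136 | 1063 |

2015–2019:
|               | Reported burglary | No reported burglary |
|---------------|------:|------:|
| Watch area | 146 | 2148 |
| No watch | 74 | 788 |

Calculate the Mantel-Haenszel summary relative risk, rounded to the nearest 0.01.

RR_MH = Σ(aᵢ·n₀ᵢ/nᵢ) / Σ(cᵢ·n₁ᵢ/nᵢ), with n₁ᵢ = aᵢ+bᵢ (exposed), n₀ᵢ = cᵢ+dᵢ (unexposed), nᵢ = n₁ᵢ+n₀ᵢ.
Stratum 1 (2010–2014): n₁ = 1605, n₀ = 1199, n = 2804; a·n₀/n = 129·1199/2804 = 55.1608; c·n₁/n = 136·1605/2804 = 77.8459
Stratum 2 (2015–2019): n₁ = 2294, n₀ = 862, n = 3156; a·n₀/n = 146·862/3156 = 39.8771; c·n₁/n = 74·2294/3156 = 53.7883
RR_MH = (55.1608 + 39.8771) / (77.8459 + 53.7883) = 95.0379 / 131.6343 = 0.72198

0.72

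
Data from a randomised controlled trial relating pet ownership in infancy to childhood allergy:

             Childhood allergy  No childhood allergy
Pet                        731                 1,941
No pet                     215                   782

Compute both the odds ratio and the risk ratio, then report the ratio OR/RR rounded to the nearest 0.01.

1.08

Cells: a = 731, b = 1941, c = 215, d = 782.
OR = (731·782)/(1941·215) = 571642/417315 = 1.36981
Risk in exposed = 731/2672 = 0.27358; risk in unexposed = 215/997 = 0.21565; RR = 1.26864
OR/RR = 1.36981 / 1.26864 = 1.07975
The outcome is not rare, so the OR lies further from 1 than the RR.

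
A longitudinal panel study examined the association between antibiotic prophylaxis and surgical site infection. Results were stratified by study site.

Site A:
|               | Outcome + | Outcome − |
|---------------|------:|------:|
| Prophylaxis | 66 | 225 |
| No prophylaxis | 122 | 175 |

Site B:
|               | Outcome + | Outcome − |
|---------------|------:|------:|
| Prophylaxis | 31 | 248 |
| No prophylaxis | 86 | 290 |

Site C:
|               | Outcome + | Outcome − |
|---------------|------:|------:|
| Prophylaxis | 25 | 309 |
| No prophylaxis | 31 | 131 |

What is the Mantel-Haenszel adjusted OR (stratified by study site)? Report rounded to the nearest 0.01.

0.41

OR_MH = Σ(aᵢdᵢ/nᵢ) / Σ(bᵢcᵢ/nᵢ), where nᵢ is the stratum total.
Stratum 1 (Site A): n = 588; a·d/n = 66·175/588 = 19.6429; b·c/n = 225·122/588 = 46.6837
Stratum 2 (Site B): n = 655; a·d/n = 31·290/655 = 13.7252; b·c/n = 248·86/655 = 32.5618
Stratum 3 (Site C): n = 496; a·d/n = 25·131/496 = 6.6028; b·c/n = 309·31/496 = 19.3125
OR_MH = (19.6429 + 13.7252 + 6.6028) / (46.6837 + 32.5618 + 19.3125) = 39.9709 / 98.5580 = 0.40556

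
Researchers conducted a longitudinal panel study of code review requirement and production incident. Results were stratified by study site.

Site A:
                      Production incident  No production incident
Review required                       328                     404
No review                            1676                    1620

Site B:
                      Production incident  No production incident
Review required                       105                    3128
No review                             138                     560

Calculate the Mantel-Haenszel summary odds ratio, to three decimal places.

0.528

OR_MH = Σ(aᵢdᵢ/nᵢ) / Σ(bᵢcᵢ/nᵢ), where nᵢ is the stratum total.
Stratum 1 (Site A): n = 4028; a·d/n = 328·1620/4028 = 131.9166; b·c/n = 404·1676/4028 = 168.0993
Stratum 2 (Site B): n = 3931; a·d/n = 105·560/3931 = 14.9580; b·c/n = 3128·138/3931 = 109.8102
OR_MH = (131.9166 + 14.9580) / (168.0993 + 109.8102) = 146.8746 / 277.9095 = 0.52850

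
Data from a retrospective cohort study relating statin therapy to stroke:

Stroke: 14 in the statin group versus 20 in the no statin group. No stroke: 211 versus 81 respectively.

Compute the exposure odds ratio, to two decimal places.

0.27

From the description: a = 14, b = 211, c = 20, d = 81.
OR = (a·d)/(b·c) = (14 × 81) / (211 × 20) = 1134 / 4220 = 0.26872
Exposure is associated with lower odds of stroke (OR = 0.27 < 1).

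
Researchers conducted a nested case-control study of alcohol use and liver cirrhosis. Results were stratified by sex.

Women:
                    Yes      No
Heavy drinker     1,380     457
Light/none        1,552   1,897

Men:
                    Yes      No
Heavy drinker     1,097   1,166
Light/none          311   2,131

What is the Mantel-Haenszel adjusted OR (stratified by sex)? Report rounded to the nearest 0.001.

OR_MH = Σ(aᵢdᵢ/nᵢ) / Σ(bᵢcᵢ/nᵢ), where nᵢ is the stratum total.
Stratum 1 (Women): n = 5286; a·d/n = 1380·1897/5286 = 495.2440; b·c/n = 457·1552/5286 = 134.1778
Stratum 2 (Men): n = 4705; a·d/n = 1097·2131/4705 = 496.8559; b·c/n = 1166·311/4705 = 77.0725
OR_MH = (495.2440 + 496.8559) / (134.1778 + 77.0725) = 992.0999 / 211.2503 = 4.69632

4.696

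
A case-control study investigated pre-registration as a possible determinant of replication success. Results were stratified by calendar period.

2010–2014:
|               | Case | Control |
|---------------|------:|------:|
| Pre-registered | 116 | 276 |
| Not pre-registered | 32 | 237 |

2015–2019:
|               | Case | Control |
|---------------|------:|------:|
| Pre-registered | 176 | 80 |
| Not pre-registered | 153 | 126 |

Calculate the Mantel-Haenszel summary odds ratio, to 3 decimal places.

2.291

OR_MH = Σ(aᵢdᵢ/nᵢ) / Σ(bᵢcᵢ/nᵢ), where nᵢ is the stratum total.
Stratum 1 (2010–2014): n = 661; a·d/n = 116·237/661 = 41.5915; b·c/n = 276·32/661 = 13.3616
Stratum 2 (2015–2019): n = 535; a·d/n = 176·126/535 = 41.4505; b·c/n = 80·153/535 = 22.8785
OR_MH = (41.5915 + 41.4505) / (13.3616 + 22.8785) = 83.0420 / 36.2401 = 2.29144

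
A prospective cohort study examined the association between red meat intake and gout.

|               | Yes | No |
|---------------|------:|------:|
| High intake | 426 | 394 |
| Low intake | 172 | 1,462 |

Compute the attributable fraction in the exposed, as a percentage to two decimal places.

79.74

Cells: a = 426, b = 394, c = 172, d = 1462.
Risk in exposed = 426/820 = 0.51951; risk in unexposed = 172/1634 = 0.10526.
RR = 0.51951/0.10526 = 4.93537
AR% = (RR − 1)/RR × 100 = (4.93537 − 1)/4.93537 × 100 = 79.7381%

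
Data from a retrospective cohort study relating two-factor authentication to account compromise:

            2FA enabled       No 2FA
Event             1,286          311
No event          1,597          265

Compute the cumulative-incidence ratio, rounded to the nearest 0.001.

Reading the table with exposure as columns: a = 1286 (2FA enabled, case), b = 1597 (2FA enabled, non-case), c = 311 (No 2FA, case), d = 265.
Risk in exposed = 1286/2883 = 0.44606; risk in unexposed = 311/576 = 0.53993.
RR = 0.44606 / 0.53993 = 0.82615
The risk is 17% lower among the exposed than among the unexposed.

0.826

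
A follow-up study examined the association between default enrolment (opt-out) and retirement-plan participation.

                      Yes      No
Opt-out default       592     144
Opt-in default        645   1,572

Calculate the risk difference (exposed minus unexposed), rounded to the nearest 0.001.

Cells: a = 592, b = 144, c = 645, d = 1572.
Risk in exposed = 592/736 = 0.804348; risk in unexposed = 645/2217 = 0.290934.
Risk difference = 0.804348 − 0.290934 = 0.513414

0.513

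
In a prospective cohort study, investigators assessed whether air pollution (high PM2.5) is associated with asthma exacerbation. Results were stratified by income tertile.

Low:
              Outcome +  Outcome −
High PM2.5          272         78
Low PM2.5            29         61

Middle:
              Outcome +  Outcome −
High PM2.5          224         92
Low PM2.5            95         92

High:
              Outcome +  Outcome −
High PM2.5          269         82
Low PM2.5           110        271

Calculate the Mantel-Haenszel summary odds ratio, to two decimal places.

5.12

OR_MH = Σ(aᵢdᵢ/nᵢ) / Σ(bᵢcᵢ/nᵢ), where nᵢ is the stratum total.
Stratum 1 (Low): n = 440; a·d/n = 272·61/440 = 37.7091; b·c/n = 78·29/440 = 5.1409
Stratum 2 (Middle): n = 503; a·d/n = 224·92/503 = 40.9702; b·c/n = 92·95/503 = 17.3757
Stratum 3 (High): n = 732; a·d/n = 269·271/732 = 99.5888; b·c/n = 82·110/732 = 12.3224
OR_MH = (37.7091 + 40.9702 + 99.5888) / (5.1409 + 17.3757 + 12.3224) = 178.2681 / 34.8391 = 5.11690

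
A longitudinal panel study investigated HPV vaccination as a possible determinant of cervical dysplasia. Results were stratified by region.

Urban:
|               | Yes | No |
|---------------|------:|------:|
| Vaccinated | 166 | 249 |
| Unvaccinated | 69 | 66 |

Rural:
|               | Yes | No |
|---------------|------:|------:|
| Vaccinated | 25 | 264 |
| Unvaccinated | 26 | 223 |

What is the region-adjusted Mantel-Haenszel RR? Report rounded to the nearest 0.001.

RR_MH = Σ(aᵢ·n₀ᵢ/nᵢ) / Σ(cᵢ·n₁ᵢ/nᵢ), with n₁ᵢ = aᵢ+bᵢ (exposed), n₀ᵢ = cᵢ+dᵢ (unexposed), nᵢ = n₁ᵢ+n₀ᵢ.
Stratum 1 (Urban): n₁ = 415, n₀ = 135, n = 550; a·n₀/n = 166·135/550 = 40.7455; c·n₁/n = 69·415/550 = 52.0636
Stratum 2 (Rural): n₁ = 289, n₀ = 249, n = 538; a·n₀/n = 25·249/538 = 11.5706; c·n₁/n = 26·289/538 = 13.9665
RR_MH = (40.7455 + 11.5706) / (52.0636 + 13.9665) = 52.3161 / 66.0302 = 0.79231

0.792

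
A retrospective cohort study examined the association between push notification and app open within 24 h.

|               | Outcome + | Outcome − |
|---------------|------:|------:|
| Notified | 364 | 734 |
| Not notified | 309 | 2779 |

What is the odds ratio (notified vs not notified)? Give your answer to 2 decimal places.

4.46

Cells: a = 364, b = 734, c = 309, d = 2779.
OR = (a·d)/(b·c) = (364 × 2779) / (734 × 309) = 1011556 / 226806 = 4.46001
The odds of app open within 24 h are about 4.46 times as high in the notified group.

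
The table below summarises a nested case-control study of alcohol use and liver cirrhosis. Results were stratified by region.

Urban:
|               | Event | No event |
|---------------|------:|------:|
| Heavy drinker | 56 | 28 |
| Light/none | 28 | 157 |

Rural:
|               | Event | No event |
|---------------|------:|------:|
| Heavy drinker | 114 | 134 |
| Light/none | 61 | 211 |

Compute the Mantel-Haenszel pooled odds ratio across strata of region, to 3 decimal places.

4.236

OR_MH = Σ(aᵢdᵢ/nᵢ) / Σ(bᵢcᵢ/nᵢ), where nᵢ is the stratum total.
Stratum 1 (Urban): n = 269; a·d/n = 56·157/269 = 32.6840; b·c/n = 28·28/269 = 2.9145
Stratum 2 (Rural): n = 520; a·d/n = 114·211/520 = 46.2577; b·c/n = 134·61/520 = 15.7192
OR_MH = (32.6840 + 46.2577) / (2.9145 + 15.7192) = 78.9417 / 18.6337 = 4.23650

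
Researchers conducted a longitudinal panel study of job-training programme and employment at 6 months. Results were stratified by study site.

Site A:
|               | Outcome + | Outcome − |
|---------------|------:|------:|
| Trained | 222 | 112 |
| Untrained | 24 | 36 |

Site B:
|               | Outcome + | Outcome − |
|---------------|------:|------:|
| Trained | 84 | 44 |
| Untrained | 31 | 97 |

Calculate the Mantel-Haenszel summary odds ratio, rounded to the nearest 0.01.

4.29

OR_MH = Σ(aᵢdᵢ/nᵢ) / Σ(bᵢcᵢ/nᵢ), where nᵢ is the stratum total.
Stratum 1 (Site A): n = 394; a·d/n = 222·36/394 = 20.2843; b·c/n = 112·24/394 = 6.8223
Stratum 2 (Site B): n = 256; a·d/n = 84·97/256 = 31.8281; b·c/n = 44·31/256 = 5.3281
OR_MH = (20.2843 + 31.8281) / (6.8223 + 5.3281) = 52.1124 / 12.1505 = 4.28892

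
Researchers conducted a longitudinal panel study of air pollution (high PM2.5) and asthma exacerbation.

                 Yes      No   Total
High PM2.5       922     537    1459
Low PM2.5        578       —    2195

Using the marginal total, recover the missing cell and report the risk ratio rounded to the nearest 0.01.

The missing cell is in the unexposed row: 2195 − 578 = 1617.
So a = 922, b = 537, c = 578, d = 1617.
RR = [a/(a+b)] / [c/(c+d)] = (922/1459) / (578/2195) = 0.63194/0.26333 = 2.39984

2.40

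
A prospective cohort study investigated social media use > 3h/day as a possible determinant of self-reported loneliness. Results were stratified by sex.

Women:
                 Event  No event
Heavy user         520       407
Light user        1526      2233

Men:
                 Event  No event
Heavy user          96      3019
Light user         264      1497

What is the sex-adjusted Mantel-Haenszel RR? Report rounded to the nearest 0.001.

RR_MH = Σ(aᵢ·n₀ᵢ/nᵢ) / Σ(cᵢ·n₁ᵢ/nᵢ), with n₁ᵢ = aᵢ+bᵢ (exposed), n₀ᵢ = cᵢ+dᵢ (unexposed), nᵢ = n₁ᵢ+n₀ᵢ.
Stratum 1 (Women): n₁ = 927, n₀ = 3759, n = 4686; a·n₀/n = 520·3759/4686 = 417.1319; c·n₁/n = 1526·927/4686 = 301.8784
Stratum 2 (Men): n₁ = 3115, n₀ = 1761, n = 4876; a·n₀/n = 96·1761/4876 = 34.6710; c·n₁/n = 264·3115/4876 = 168.6546
RR_MH = (417.1319 + 34.6710) / (301.8784 + 168.6546) = 451.8029 / 470.5330 = 0.96019

0.960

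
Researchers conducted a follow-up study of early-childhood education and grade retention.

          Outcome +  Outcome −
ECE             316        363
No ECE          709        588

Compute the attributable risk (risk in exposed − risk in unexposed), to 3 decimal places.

-0.081

Cells: a = 316, b = 363, c = 709, d = 588.
Risk in exposed = 316/679 = 0.465390; risk in unexposed = 709/1297 = 0.546646.
Risk difference = 0.465390 − 0.546646 = -0.081256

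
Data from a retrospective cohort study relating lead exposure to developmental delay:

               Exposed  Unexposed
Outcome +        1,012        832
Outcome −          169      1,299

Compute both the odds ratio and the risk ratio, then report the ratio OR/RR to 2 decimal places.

4.26

Reading the table with exposure as columns: a = 1012 (Exposed, case), b = 169 (Exposed, non-case), c = 832 (Unexposed, case), d = 1299.
OR = (1012·1299)/(169·832) = 1314588/140608 = 9.34931
Risk in exposed = 1012/1181 = 0.85690; risk in unexposed = 832/2131 = 0.39043; RR = 2.19478
OR/RR = 9.34931 / 2.19478 = 4.25980
The outcome is not rare, so the OR lies further from 1 than the RR.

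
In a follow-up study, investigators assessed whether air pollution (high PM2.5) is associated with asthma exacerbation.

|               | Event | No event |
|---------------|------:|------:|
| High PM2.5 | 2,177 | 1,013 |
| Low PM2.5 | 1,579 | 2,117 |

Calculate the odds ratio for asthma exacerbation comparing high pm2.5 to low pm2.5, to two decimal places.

2.88

Cells: a = 2177, b = 1013, c = 1579, d = 2117.
OR = (a·d)/(b·c) = (2177 × 2117) / (1013 × 1579) = 4608709 / 1599527 = 2.88129
The odds of asthma exacerbation are about 2.88 times as high in the high pm2.5 group.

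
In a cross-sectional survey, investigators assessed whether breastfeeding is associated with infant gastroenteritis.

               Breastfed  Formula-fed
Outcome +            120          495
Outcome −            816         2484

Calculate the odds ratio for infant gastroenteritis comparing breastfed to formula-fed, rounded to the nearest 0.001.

Reading the table with exposure as columns: a = 120 (Breastfed, case), b = 816 (Breastfed, non-case), c = 495 (Formula-fed, case), d = 2484.
OR = (a·d)/(b·c) = (120 × 2484) / (816 × 495) = 298080 / 403920 = 0.73797
Exposure is associated with lower odds of infant gastroenteritis (OR = 0.74 < 1).

0.738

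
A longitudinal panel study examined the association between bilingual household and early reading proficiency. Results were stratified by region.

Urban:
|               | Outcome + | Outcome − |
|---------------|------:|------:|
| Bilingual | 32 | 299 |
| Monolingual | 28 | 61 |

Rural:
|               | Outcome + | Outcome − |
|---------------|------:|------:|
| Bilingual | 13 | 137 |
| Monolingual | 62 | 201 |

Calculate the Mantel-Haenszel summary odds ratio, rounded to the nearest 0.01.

OR_MH = Σ(aᵢdᵢ/nᵢ) / Σ(bᵢcᵢ/nᵢ), where nᵢ is the stratum total.
Stratum 1 (Urban): n = 420; a·d/n = 32·61/420 = 4.6476; b·c/n = 299·28/420 = 19.9333
Stratum 2 (Rural): n = 413; a·d/n = 13·201/413 = 6.3269; b·c/n = 137·62/413 = 20.5666
OR_MH = (4.6476 + 6.3269) / (19.9333 + 20.5666) = 10.9745 / 40.4999 = 0.27098

0.27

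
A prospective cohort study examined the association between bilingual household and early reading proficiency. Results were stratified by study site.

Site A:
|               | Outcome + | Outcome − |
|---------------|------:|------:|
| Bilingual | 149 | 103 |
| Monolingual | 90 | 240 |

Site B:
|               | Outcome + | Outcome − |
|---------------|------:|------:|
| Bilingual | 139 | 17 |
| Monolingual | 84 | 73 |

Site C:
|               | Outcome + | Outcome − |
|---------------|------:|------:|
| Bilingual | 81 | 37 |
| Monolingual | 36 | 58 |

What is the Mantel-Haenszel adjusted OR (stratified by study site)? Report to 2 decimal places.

4.33

OR_MH = Σ(aᵢdᵢ/nᵢ) / Σ(bᵢcᵢ/nᵢ), where nᵢ is the stratum total.
Stratum 1 (Site A): n = 582; a·d/n = 149·240/582 = 61.4433; b·c/n = 103·90/582 = 15.9278
Stratum 2 (Site B): n = 313; a·d/n = 139·73/313 = 32.4185; b·c/n = 17·84/313 = 4.5623
Stratum 3 (Site C): n = 212; a·d/n = 81·58/212 = 22.1604; b·c/n = 37·36/212 = 6.2830
OR_MH = (61.4433 + 32.4185 + 22.1604) / (15.9278 + 4.5623 + 6.2830) = 116.0222 / 26.7732 = 4.33353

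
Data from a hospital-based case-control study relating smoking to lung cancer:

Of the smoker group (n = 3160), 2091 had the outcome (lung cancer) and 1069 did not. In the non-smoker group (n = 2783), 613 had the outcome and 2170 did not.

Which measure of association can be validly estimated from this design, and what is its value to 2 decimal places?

From the description: a = 2091, b = 1069, c = 613, d = 2170.
This is a hospital-based case-control study: participants were sampled on outcome status, so risks in the source population cannot be estimated directly — relative risk is not valid here. The odds ratio is the appropriate measure.
OR = (a·d)/(b·c) = (2091 × 2170) / (1069 × 613) = 4537470 / 655297 = 6.92430

6.92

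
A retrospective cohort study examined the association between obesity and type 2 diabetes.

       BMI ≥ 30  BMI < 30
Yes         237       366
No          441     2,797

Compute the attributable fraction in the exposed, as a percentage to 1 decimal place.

Reading the table with exposure as columns: a = 237 (BMI ≥ 30, case), b = 441 (BMI ≥ 30, non-case), c = 366 (BMI < 30, case), d = 2797.
Risk in exposed = 237/678 = 0.34956; risk in unexposed = 366/3163 = 0.11571.
RR = 0.34956/0.11571 = 3.02090
AR% = (RR − 1)/RR × 100 = (3.02090 − 1)/3.02090 × 100 = 66.8973%

66.9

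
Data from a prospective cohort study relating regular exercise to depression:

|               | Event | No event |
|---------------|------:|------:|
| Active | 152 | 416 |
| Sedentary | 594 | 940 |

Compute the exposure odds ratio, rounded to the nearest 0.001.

0.578

Cells: a = 152, b = 416, c = 594, d = 940.
OR = (a·d)/(b·c) = (152 × 940) / (416 × 594) = 142880 / 247104 = 0.57822
Exposure is associated with lower odds of depression (OR = 0.58 < 1).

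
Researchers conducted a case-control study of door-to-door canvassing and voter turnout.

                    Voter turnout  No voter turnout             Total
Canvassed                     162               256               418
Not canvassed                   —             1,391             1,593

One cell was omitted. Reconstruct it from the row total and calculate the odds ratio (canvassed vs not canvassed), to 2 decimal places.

The missing cell is in the unexposed row: 1593 − 1391 = 202.
So a = 162, b = 256, c = 202, d = 1391.
OR = (a·d)/(b·c) = (162 × 1391) / (256 × 202) = 225342 / 51712 = 4.35763

4.36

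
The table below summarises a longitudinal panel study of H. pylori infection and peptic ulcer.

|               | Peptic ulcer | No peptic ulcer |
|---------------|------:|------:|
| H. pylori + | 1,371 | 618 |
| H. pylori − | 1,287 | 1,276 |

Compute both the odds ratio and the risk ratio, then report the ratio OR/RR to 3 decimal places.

Cells: a = 1371, b = 618, c = 1287, d = 1276.
OR = (1371·1276)/(618·1287) = 1749396/795366 = 2.19949
Risk in exposed = 1371/1989 = 0.68929; risk in unexposed = 1287/2563 = 0.50215; RR = 1.37269
OR/RR = 2.19949 / 1.37269 = 1.60232
The outcome is not rare, so the OR lies further from 1 than the RR.

1.602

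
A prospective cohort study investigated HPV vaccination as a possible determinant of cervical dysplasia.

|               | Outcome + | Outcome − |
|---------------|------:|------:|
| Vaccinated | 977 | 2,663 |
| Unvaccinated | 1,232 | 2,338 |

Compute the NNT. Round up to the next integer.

14

Risk in treated group = 977/3640 = 0.26841; risk in control = 1232/3570 = 0.34510.
Absolute risk reduction = 0.34510 − 0.26841 = 0.07669
NNT = 1 / ARR = 1 / 0.07669 = 13.039 → round up → 14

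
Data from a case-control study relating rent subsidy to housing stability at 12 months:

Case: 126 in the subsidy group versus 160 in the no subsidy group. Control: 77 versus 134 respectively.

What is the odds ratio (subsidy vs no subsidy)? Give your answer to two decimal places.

1.37

From the description: a = 126, b = 77, c = 160, d = 134.
OR = (a·d)/(b·c) = (126 × 134) / (77 × 160) = 16884 / 12320 = 1.37045
The odds of housing stability at 12 months are about 1.37 times as high in the subsidy group.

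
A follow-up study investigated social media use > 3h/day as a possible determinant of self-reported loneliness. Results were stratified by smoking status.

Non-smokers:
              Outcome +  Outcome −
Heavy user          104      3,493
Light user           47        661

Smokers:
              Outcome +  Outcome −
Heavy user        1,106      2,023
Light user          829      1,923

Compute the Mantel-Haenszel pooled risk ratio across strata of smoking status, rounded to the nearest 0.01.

1.11

RR_MH = Σ(aᵢ·n₀ᵢ/nᵢ) / Σ(cᵢ·n₁ᵢ/nᵢ), with n₁ᵢ = aᵢ+bᵢ (exposed), n₀ᵢ = cᵢ+dᵢ (unexposed), nᵢ = n₁ᵢ+n₀ᵢ.
Stratum 1 (Non-smokers): n₁ = 3597, n₀ = 708, n = 4305; a·n₀/n = 104·708/4305 = 17.1038; c·n₁/n = 47·3597/4305 = 39.2704
Stratum 2 (Smokers): n₁ = 3129, n₀ = 2752, n = 5881; a·n₀/n = 1106·2752/5881 = 517.5501; c·n₁/n = 829·3129/5881 = 441.0714
RR_MH = (17.1038 + 517.5501) / (39.2704 + 441.0714) = 534.6539 / 480.3418 = 1.11307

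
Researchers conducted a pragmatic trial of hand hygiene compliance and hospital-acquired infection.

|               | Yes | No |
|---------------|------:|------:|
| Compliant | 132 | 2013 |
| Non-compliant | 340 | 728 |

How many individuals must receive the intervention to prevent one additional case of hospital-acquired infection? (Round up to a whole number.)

4

Risk in treated group = 132/2145 = 0.06154; risk in control = 340/1068 = 0.31835.
Absolute risk reduction = 0.31835 − 0.06154 = 0.25681
NNT = 1 / ARR = 1 / 0.25681 = 3.894 → round up → 4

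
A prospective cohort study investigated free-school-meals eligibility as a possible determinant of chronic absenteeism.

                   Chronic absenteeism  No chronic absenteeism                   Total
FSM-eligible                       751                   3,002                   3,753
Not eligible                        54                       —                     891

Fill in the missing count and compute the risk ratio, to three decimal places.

3.302

The missing cell is in the unexposed row: 891 − 54 = 837.
So a = 751, b = 3002, c = 54, d = 837.
RR = [a/(a+b)] / [c/(c+d)] = (751/3753) / (54/891) = 0.20011/0.06061 = 3.30176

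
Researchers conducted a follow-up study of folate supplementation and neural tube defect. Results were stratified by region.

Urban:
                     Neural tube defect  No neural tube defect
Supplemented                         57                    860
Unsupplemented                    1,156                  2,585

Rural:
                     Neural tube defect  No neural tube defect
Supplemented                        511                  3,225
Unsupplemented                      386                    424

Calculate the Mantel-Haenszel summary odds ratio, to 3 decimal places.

OR_MH = Σ(aᵢdᵢ/nᵢ) / Σ(bᵢcᵢ/nᵢ), where nᵢ is the stratum total.
Stratum 1 (Urban): n = 4658; a·d/n = 57·2585/4658 = 31.6327; b·c/n = 860·1156/4658 = 213.4307
Stratum 2 (Rural): n = 4546; a·d/n = 511·424/4546 = 47.6604; b·c/n = 3225·386/4546 = 273.8341
OR_MH = (31.6327 + 47.6604) / (213.4307 + 273.8341) = 79.2930 / 487.2648 = 0.16273

0.163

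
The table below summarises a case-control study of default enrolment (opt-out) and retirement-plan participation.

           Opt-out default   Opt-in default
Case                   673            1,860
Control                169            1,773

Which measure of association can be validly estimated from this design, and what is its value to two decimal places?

3.80

Reading the table with exposure as columns: a = 673 (Opt-out default, case), b = 169 (Opt-out default, non-case), c = 1860 (Opt-in default, case), d = 1773.
This is a case-control study: participants were sampled on outcome status, so risks in the source population cannot be estimated directly — relative risk is not valid here. The odds ratio is the appropriate measure.
OR = (a·d)/(b·c) = (673 × 1773) / (169 × 1860) = 1193229 / 314340 = 3.79598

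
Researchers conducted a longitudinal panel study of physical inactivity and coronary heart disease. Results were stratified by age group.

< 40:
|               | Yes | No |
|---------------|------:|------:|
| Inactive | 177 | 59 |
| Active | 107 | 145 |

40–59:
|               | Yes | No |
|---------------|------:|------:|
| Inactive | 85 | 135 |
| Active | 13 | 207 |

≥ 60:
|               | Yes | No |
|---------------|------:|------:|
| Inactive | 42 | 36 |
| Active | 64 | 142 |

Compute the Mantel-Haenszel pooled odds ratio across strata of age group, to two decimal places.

4.54

OR_MH = Σ(aᵢdᵢ/nᵢ) / Σ(bᵢcᵢ/nᵢ), where nᵢ is the stratum total.
Stratum 1 (< 40): n = 488; a·d/n = 177·145/488 = 52.5922; b·c/n = 59·107/488 = 12.9365
Stratum 2 (40–59): n = 440; a·d/n = 85·207/440 = 39.9886; b·c/n = 135·13/440 = 3.9886
Stratum 3 (≥ 60): n = 284; a·d/n = 42·142/284 = 21.0000; b·c/n = 36·64/284 = 8.1127
OR_MH = (52.5922 + 39.9886 + 21.0000) / (12.9365 + 3.9886 + 8.1127) = 113.5808 / 25.0378 = 4.53638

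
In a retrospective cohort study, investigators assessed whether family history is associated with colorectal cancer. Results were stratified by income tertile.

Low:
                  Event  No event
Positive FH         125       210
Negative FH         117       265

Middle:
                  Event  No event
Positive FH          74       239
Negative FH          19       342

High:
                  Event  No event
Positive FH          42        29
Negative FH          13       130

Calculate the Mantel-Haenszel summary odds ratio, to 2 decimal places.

OR_MH = Σ(aᵢdᵢ/nᵢ) / Σ(bᵢcᵢ/nᵢ), where nᵢ is the stratum total.
Stratum 1 (Low): n = 717; a·d/n = 125·265/717 = 46.1994; b·c/n = 210·117/717 = 34.2678
Stratum 2 (Middle): n = 674; a·d/n = 74·342/674 = 37.5490; b·c/n = 239·19/674 = 6.7374
Stratum 3 (High): n = 214; a·d/n = 42·130/214 = 25.5140; b·c/n = 29·13/214 = 1.7617
OR_MH = (46.1994 + 37.5490 + 25.5140) / (34.2678 + 6.7374 + 1.7617) = 109.2624 / 42.7669 = 2.55484

2.55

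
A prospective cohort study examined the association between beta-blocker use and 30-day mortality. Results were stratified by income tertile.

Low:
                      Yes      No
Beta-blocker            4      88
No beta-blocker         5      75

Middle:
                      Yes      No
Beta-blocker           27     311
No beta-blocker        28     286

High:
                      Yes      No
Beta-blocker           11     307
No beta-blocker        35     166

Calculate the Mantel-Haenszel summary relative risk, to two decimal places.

0.49

RR_MH = Σ(aᵢ·n₀ᵢ/nᵢ) / Σ(cᵢ·n₁ᵢ/nᵢ), with n₁ᵢ = aᵢ+bᵢ (exposed), n₀ᵢ = cᵢ+dᵢ (unexposed), nᵢ = n₁ᵢ+n₀ᵢ.
Stratum 1 (Low): n₁ = 92, n₀ = 80, n = 172; a·n₀/n = 4·80/172 = 1.8605; c·n₁/n = 5·92/172 = 2.6744
Stratum 2 (Middle): n₁ = 338, n₀ = 314, n = 652; a·n₀/n = 27·314/652 = 13.0031; c·n₁/n = 28·338/652 = 14.5153
Stratum 3 (High): n₁ = 318, n₀ = 201, n = 519; a·n₀/n = 11·201/519 = 4.2601; c·n₁/n = 35·318/519 = 21.4451
RR_MH = (1.8605 + 13.0031 + 4.2601) / (2.6744 + 14.5153 + 21.4451) = 19.1236 / 38.6348 = 0.49498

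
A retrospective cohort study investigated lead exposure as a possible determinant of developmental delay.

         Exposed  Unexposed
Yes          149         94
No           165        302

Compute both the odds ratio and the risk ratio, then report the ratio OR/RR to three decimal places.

1.451

Reading the table with exposure as columns: a = 149 (Exposed, case), b = 165 (Exposed, non-case), c = 94 (Unexposed, case), d = 302.
OR = (149·302)/(165·94) = 44998/15510 = 2.90123
Risk in exposed = 149/314 = 0.47452; risk in unexposed = 94/396 = 0.23737; RR = 1.99905
OR/RR = 2.90123 / 1.99905 = 1.45130
The outcome is not rare, so the OR lies further from 1 than the RR.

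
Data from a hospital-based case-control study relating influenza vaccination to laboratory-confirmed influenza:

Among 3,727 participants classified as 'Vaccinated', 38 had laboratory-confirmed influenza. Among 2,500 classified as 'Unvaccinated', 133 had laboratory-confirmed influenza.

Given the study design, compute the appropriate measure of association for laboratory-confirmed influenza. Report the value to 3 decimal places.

From the description: a = 38, b = 3689, c = 133, d = 2367.
This is a hospital-based case-control study: participants were sampled on outcome status, so risks in the source population cannot be estimated directly — relative risk is not valid here. The odds ratio is the appropriate measure.
OR = (a·d)/(b·c) = (38 × 2367) / (3689 × 133) = 89946 / 490637 = 0.18332

0.183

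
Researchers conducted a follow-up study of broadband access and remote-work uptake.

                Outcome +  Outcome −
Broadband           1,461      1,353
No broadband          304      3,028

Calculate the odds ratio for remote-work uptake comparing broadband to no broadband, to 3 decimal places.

10.756

Cells: a = 1461, b = 1353, c = 304, d = 3028.
OR = (a·d)/(b·c) = (1461 × 3028) / (1353 × 304) = 4423908 / 411312 = 10.75560
The odds of remote-work uptake are about 10.76 times as high in the broadband group.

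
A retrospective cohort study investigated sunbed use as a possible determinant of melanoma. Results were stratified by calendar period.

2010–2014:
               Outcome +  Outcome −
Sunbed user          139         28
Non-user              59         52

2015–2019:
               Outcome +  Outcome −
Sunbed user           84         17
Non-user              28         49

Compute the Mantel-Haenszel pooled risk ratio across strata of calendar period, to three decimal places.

1.789

RR_MH = Σ(aᵢ·n₀ᵢ/nᵢ) / Σ(cᵢ·n₁ᵢ/nᵢ), with n₁ᵢ = aᵢ+bᵢ (exposed), n₀ᵢ = cᵢ+dᵢ (unexposed), nᵢ = n₁ᵢ+n₀ᵢ.
Stratum 1 (2010–2014): n₁ = 167, n₀ = 111, n = 278; a·n₀/n = 139·111/278 = 55.5000; c·n₁/n = 59·167/278 = 35.4424
Stratum 2 (2015–2019): n₁ = 101, n₀ = 77, n = 178; a·n₀/n = 84·77/178 = 36.3371; c·n₁/n = 28·101/178 = 15.8876
RR_MH = (55.5000 + 36.3371) / (35.4424 + 15.8876) = 91.8371 / 51.3301 = 1.78915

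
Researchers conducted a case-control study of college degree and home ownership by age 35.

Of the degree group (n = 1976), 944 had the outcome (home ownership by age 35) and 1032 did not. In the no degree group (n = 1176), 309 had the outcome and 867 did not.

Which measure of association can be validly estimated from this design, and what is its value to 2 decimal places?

2.57

From the description: a = 944, b = 1032, c = 309, d = 867.
This is a case-control study: participants were sampled on outcome status, so risks in the source population cannot be estimated directly — relative risk is not valid here. The odds ratio is the appropriate measure.
OR = (a·d)/(b·c) = (944 × 867) / (1032 × 309) = 818448 / 318888 = 2.56657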